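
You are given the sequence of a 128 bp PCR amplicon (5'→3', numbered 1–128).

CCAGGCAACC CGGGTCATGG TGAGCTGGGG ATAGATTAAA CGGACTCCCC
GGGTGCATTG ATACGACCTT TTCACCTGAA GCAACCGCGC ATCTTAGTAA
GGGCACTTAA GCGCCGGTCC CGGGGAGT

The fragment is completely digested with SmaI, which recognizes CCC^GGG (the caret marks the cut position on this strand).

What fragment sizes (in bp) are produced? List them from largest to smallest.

SmaI sites (CCCGGG) start at positions 9, 48, 119.
SmaI cuts after base 3 of each site, so after positions 11, 50, 121.
Linear molecule, 3 cuts → 4 fragments:
  1–11 → 11 bp
  12–50 → 39 bp
  51–121 → 71 bp
  122–128 → 7 bp
Sorted largest to smallest: 71, 39, 11, 7 bp.

71, 39, 11, 7 bp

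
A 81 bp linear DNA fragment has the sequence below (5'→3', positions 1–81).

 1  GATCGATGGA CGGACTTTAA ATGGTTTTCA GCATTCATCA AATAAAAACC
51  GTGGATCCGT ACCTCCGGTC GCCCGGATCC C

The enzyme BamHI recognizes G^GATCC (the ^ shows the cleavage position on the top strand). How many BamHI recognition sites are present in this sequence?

2

GGATCC occurs starting at positions 53, 75.
BamHI cuts at 2 sites.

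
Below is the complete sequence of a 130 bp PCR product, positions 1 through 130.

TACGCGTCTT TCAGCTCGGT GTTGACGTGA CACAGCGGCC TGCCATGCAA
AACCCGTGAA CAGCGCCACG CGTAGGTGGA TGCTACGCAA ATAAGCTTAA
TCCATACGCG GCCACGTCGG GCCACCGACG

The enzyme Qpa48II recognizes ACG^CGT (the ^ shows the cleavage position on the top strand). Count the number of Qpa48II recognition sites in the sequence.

2

ACGCGT occurs starting at positions 2, 68.
Qpa48II cuts at 2 sites.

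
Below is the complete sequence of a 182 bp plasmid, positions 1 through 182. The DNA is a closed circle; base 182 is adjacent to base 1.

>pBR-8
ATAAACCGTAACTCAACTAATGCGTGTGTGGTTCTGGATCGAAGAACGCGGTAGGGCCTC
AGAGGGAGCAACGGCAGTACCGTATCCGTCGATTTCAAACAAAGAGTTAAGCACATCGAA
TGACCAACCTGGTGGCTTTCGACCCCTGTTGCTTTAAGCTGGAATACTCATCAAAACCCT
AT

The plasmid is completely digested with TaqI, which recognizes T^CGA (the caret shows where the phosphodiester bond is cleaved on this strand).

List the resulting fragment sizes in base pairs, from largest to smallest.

82, 50, 27, 23 bp

TaqI sites (TCGA) start at positions 39, 89, 116, 139.
TaqI cuts after the first base of each site, so after positions 39, 89, 116, 139.
Circular molecule, 4 cuts → 4 fragments:
  40–89 → 50 bp
  90–116 → 27 bp
  117–139 → 23 bp
  140–182 then 1–39 → 43 + 39 = 82 bp
Sorted largest to smallest: 82, 50, 27, 23 bp.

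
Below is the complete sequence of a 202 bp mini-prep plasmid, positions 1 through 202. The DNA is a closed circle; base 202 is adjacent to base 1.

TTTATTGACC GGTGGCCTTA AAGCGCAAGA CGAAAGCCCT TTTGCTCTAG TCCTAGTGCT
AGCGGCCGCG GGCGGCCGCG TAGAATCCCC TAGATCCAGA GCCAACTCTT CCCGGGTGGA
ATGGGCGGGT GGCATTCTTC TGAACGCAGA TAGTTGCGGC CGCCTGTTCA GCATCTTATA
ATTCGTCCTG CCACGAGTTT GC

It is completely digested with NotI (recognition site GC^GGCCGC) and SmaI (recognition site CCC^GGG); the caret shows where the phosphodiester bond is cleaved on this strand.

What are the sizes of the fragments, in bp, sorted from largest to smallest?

NotI sites (GCGGCCGC) start at positions 62, 72, 156.
NotI cuts after base 2 of each site, so after positions 63, 73, 157.
The SmaI site (CCCGGG) starts at position 111.
SmaI cuts after base 3 of each site, so after position 113.
Combined cut positions: 63, 73, 113, 157.
Circular molecule, 4 cuts → 4 fragments:
  64–73 → 10 bp
  74–113 → 40 bp
  114–157 → 44 bp
  158–202 then 1–63 → 45 + 63 = 108 bp
Sorted largest to smallest: 108, 44, 40, 10 bp.

108, 44, 40, 10 bp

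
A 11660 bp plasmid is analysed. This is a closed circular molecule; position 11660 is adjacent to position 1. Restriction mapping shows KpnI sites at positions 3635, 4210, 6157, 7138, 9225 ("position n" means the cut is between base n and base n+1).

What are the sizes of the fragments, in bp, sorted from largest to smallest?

6070, 2087, 1947, 981, 575 bp

Circular molecule, 5 cuts → 5 fragments:
  4210 − 3635 = 575 bp
  6157 − 4210 = 1947 bp
  7138 − 6157 = 981 bp
  9225 − 7138 = 2087 bp
  wrap: 11660 − 9225 + 3635 = 6070 bp
Sorted largest to smallest: 6070, 2087, 1947, 981, 575 bp.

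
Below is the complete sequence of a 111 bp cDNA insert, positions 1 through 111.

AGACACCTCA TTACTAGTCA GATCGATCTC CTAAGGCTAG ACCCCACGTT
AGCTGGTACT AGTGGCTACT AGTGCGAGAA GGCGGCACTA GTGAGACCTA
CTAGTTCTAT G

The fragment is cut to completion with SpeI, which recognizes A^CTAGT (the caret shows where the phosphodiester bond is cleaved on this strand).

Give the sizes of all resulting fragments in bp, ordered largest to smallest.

45, 19, 13, 13, 11, 10 bp

SpeI sites (ACTAGT) start at positions 13, 58, 68, 87, 100.
SpeI cuts after the first base of each site, so after positions 13, 58, 68, 87, 100.
Linear molecule, 5 cuts → 6 fragments:
  1–13 → 13 bp
  14–58 → 45 bp
  59–68 → 10 bp
  69–87 → 19 bp
  88–100 → 13 bp
  101–111 → 11 bp
Sorted largest to smallest: 45, 19, 13, 13, 11, 10 bp.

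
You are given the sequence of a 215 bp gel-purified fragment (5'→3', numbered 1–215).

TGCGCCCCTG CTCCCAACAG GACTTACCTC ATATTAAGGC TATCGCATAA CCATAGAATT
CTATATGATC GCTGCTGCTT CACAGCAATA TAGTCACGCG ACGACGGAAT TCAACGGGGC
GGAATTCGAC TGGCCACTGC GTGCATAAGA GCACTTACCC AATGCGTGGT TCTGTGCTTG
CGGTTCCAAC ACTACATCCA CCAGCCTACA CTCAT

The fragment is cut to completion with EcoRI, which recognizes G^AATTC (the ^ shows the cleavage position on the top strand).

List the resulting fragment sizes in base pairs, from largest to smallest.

93, 56, 51, 15 bp

EcoRI sites (GAATTC) start at positions 56, 107, 122.
EcoRI cuts after the first base of each site, so after positions 56, 107, 122.
Linear molecule, 3 cuts → 4 fragments:
  1–56 → 56 bp
  57–107 → 51 bp
  108–122 → 15 bp
  123–215 → 93 bp
Sorted largest to smallest: 93, 56, 51, 15 bp.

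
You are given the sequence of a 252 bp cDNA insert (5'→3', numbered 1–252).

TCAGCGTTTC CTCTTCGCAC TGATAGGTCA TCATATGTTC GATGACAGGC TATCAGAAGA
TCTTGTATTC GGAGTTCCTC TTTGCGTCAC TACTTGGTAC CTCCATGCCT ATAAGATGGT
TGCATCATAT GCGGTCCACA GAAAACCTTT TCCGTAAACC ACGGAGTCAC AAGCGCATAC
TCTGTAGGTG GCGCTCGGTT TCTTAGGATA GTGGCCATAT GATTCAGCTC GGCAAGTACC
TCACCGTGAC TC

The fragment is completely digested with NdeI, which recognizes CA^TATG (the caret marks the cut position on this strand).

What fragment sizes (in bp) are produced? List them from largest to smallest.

NdeI sites (CATATG) start at positions 32, 126, 216.
NdeI cuts after base 2 of each site, so after positions 33, 127, 217.
Linear molecule, 3 cuts → 4 fragments:
  1–33 → 33 bp
  34–127 → 94 bp
  128–217 → 90 bp
  218–252 → 35 bp
Sorted largest to smallest: 94, 90, 35, 33 bp.

94, 90, 35, 33 bp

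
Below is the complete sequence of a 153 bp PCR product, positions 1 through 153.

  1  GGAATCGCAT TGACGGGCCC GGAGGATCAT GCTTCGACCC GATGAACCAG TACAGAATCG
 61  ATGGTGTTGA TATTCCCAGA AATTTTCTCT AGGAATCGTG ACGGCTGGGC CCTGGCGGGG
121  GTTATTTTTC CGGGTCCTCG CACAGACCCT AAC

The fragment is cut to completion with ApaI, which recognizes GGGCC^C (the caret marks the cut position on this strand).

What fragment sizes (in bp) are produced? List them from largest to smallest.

92, 42, 19 bp

ApaI sites (GGGCCC) start at positions 15, 107.
ApaI cuts after base 5 of each site (before the last base), so after positions 19, 111.
Linear molecule, 2 cuts → 3 fragments:
  1–19 → 19 bp
  20–111 → 92 bp
  112–153 → 42 bp
Sorted largest to smallest: 92, 42, 19 bp.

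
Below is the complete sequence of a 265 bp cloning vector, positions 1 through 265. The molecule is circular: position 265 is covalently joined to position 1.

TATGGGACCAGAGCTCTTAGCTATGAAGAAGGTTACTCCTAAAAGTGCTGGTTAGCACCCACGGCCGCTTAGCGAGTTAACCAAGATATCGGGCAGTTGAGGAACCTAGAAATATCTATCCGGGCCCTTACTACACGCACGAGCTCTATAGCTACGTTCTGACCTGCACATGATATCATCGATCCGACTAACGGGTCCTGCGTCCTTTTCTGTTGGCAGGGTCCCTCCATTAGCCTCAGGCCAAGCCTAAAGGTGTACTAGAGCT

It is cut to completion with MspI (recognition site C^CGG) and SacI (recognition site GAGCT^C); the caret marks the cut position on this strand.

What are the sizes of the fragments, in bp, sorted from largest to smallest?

135, 105, 25 bp

The MspI site (CCGG) starts at position 120.
MspI cuts after the first base of each site, so after position 120.
SacI sites (GAGCTC) start at positions 11, 141.
SacI cuts after base 5 of each site (before the last base), so after positions 15, 145.
Combined cut positions: 15, 120, 145.
Circular molecule, 3 cuts → 3 fragments:
  16–120 → 105 bp
  121–145 → 25 bp
  146–265 then 1–15 → 120 + 15 = 135 bp
Sorted largest to smallest: 135, 105, 25 bp.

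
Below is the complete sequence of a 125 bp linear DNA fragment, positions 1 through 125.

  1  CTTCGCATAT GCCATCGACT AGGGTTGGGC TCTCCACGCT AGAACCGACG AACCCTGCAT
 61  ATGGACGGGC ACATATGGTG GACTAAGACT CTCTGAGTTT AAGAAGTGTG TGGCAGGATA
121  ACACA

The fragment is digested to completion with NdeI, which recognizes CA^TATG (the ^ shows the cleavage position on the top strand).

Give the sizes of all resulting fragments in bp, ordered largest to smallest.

52, 52, 14, 7 bp

NdeI sites (CATATG) start at positions 6, 58, 72.
NdeI cuts after base 2 of each site, so after positions 7, 59, 73.
Linear molecule, 3 cuts → 4 fragments:
  1–7 → 7 bp
  8–59 → 52 bp
  60–73 → 14 bp
  74–125 → 52 bp
Sorted largest to smallest: 52, 52, 14, 7 bp.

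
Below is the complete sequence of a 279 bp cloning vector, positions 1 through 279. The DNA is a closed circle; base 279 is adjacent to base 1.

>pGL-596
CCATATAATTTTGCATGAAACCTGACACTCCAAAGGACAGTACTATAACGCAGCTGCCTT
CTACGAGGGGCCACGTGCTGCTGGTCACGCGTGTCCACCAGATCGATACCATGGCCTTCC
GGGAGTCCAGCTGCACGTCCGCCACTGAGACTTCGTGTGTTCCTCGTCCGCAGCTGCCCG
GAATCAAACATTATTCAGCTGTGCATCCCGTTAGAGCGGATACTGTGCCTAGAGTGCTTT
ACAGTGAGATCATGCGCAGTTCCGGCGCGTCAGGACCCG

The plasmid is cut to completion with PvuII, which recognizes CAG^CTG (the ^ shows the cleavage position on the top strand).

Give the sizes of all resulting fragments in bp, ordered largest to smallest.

PvuII sites (CAGCTG) start at positions 51, 128, 171, 196.
PvuII cuts after base 3 of each site, so after positions 53, 130, 173, 198.
Circular molecule, 4 cuts → 4 fragments:
  54–130 → 77 bp
  131–173 → 43 bp
  174–198 → 25 bp
  199–279 then 1–53 → 81 + 53 = 134 bp
Sorted largest to smallest: 134, 77, 43, 25 bp.

134, 77, 43, 25 bp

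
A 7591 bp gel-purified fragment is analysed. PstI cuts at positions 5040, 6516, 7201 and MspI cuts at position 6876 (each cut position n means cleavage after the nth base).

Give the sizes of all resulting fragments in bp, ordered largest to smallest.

Combined cut positions (sorted): 5040, 6516, 6876, 7201.
Linear molecule, 4 cuts → 5 fragments:
  5040 − 0 = 5040 bp
  6516 − 5040 = 1476 bp
  6876 − 6516 = 360 bp
  7201 − 6876 = 325 bp
  7591 − 7201 = 390 bp
Sorted largest to smallest: 5040, 1476, 390, 360, 325 bp.

5040, 1476, 390, 360, 325 bp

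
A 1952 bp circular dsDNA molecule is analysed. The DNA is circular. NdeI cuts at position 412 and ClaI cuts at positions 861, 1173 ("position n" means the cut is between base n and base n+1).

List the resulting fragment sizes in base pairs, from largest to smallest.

Combined cut positions (sorted): 412, 861, 1173.
Circular molecule, 3 cuts → 3 fragments:
  861 − 412 = 449 bp
  1173 − 861 = 312 bp
  wrap: 1952 − 1173 + 412 = 1191 bp
Sorted largest to smallest: 1191, 449, 312 bp.

1191, 449, 312 bp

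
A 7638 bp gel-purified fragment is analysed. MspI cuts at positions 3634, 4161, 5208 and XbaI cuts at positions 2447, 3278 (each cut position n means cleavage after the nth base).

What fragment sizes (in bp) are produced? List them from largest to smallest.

2447, 2430, 1047, 831, 527, 356 bp

Combined cut positions (sorted): 2447, 3278, 3634, 4161, 5208.
Linear molecule, 5 cuts → 6 fragments:
  2447 − 0 = 2447 bp
  3278 − 2447 = 831 bp
  3634 − 3278 = 356 bp
  4161 − 3634 = 527 bp
  5208 − 4161 = 1047 bp
  7638 − 5208 = 2430 bp
Sorted largest to smallest: 2447, 2430, 1047, 831, 527, 356 bp.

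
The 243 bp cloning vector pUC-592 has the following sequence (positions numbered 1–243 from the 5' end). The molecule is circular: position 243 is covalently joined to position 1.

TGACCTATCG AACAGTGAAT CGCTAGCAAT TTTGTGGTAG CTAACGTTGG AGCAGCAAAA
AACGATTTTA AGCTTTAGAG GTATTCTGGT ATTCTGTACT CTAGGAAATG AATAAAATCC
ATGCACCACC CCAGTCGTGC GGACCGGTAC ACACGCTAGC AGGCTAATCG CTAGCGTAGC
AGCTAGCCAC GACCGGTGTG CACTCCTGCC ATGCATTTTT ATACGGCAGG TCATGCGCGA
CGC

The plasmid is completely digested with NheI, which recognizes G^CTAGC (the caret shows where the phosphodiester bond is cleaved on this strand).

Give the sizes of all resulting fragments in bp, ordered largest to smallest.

133, 83, 15, 12 bp

NheI sites (GCTAGC) start at positions 22, 155, 170, 182.
NheI cuts after the first base of each site, so after positions 22, 155, 170, 182.
Circular molecule, 4 cuts → 4 fragments:
  23–155 → 133 bp
  156–170 → 15 bp
  171–182 → 12 bp
  183–243 then 1–22 → 61 + 22 = 83 bp
Sorted largest to smallest: 133, 83, 15, 12 bp.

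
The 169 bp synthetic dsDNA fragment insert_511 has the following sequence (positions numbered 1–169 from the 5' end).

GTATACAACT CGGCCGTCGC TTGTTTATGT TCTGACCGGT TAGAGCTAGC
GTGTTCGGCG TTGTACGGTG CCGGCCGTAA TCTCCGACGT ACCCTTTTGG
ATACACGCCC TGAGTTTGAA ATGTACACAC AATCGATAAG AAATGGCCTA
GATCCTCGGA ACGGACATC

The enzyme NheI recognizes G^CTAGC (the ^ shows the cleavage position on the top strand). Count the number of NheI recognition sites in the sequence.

GCTAGC occurs starting at position 45.
NheI cuts at 1 site.

1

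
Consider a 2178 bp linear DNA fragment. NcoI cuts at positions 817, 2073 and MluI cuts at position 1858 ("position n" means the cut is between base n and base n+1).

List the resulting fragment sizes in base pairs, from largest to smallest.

1041, 817, 215, 105 bp

Combined cut positions (sorted): 817, 1858, 2073.
Linear molecule, 3 cuts → 4 fragments:
  817 − 0 = 817 bp
  1858 − 817 = 1041 bp
  2073 − 1858 = 215 bp
  2178 − 2073 = 105 bp
Sorted largest to smallest: 1041, 817, 215, 105 bp.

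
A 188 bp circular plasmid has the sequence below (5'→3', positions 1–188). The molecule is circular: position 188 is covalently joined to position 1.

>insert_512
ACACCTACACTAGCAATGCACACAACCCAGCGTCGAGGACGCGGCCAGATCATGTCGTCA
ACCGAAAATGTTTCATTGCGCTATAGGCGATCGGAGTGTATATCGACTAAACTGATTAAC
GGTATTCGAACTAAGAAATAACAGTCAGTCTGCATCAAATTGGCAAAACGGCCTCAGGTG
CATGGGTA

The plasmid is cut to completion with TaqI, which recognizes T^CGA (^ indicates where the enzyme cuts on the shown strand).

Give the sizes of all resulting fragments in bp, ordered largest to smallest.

TaqI sites (TCGA) start at positions 33, 103, 126.
TaqI cuts after the first base of each site, so after positions 33, 103, 126.
Circular molecule, 3 cuts → 3 fragments:
  34–103 → 70 bp
  104–126 → 23 bp
  127–188 then 1–33 → 62 + 33 = 95 bp
Sorted largest to smallest: 95, 70, 23 bp.

95, 70, 23 bp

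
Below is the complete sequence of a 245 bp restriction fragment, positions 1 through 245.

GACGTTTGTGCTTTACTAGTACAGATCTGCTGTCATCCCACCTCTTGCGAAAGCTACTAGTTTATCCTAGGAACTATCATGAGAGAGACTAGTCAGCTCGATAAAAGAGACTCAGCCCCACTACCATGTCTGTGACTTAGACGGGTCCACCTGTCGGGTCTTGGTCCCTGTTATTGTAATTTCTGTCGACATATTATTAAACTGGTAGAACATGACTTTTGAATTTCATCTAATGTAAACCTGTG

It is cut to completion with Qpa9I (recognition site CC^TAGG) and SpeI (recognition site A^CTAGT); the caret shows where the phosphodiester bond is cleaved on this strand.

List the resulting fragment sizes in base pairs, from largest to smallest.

The Qpa9I site (CCTAGG) starts at position 66.
Qpa9I cuts after base 2 of each site, so after position 67.
SpeI sites (ACTAGT) start at positions 15, 56, 88.
SpeI cuts after the first base of each site, so after positions 15, 56, 88.
Combined cut positions: 15, 56, 67, 88.
Linear molecule, 4 cuts → 5 fragments:
  1–15 → 15 bp
  16–56 → 41 bp
  57–67 → 11 bp
  68–88 → 21 bp
  89–245 → 157 bp
Sorted largest to smallest: 157, 41, 21, 15, 11 bp.

157, 41, 21, 15, 11 bp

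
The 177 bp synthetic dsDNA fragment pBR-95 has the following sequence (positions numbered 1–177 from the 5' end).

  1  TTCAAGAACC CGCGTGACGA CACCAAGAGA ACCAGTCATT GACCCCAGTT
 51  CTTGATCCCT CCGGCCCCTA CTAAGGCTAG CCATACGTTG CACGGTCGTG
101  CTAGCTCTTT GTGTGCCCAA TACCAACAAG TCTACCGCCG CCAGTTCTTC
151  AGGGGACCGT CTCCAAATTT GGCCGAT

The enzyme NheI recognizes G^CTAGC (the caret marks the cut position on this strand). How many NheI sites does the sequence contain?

GCTAGC occurs starting at positions 76, 100.
NheI cuts at 2 sites.

2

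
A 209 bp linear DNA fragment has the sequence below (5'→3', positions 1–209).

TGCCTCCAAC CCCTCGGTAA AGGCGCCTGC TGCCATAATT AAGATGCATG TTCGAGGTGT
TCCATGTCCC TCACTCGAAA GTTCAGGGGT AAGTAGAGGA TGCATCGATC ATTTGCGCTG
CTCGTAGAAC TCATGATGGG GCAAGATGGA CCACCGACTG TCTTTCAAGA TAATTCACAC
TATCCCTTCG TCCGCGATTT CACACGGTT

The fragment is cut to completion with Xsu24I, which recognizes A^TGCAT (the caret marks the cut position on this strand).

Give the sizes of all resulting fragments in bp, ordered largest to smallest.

Xsu24I sites (ATGCAT) start at positions 44, 100.
Xsu24I cuts after the first base of each site, so after positions 44, 100.
Linear molecule, 2 cuts → 3 fragments:
  1–44 → 44 bp
  45–100 → 56 bp
  101–209 → 109 bp
Sorted largest to smallest: 109, 56, 44 bp.

109, 56, 44 bp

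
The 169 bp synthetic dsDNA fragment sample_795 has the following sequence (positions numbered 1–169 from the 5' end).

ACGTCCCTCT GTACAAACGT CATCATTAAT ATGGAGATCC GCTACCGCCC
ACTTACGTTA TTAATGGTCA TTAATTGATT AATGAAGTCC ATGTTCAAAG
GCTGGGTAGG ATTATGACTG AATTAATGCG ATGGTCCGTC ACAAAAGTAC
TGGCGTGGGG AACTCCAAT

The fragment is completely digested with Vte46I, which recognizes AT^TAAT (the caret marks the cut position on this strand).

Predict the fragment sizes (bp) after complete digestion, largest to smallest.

46, 44, 35, 26, 10, 8 bp

Vte46I sites (ATTAAT) start at positions 25, 60, 70, 78, 122.
Vte46I cuts after base 2 of each site, so after positions 26, 61, 71, 79, 123.
Linear molecule, 5 cuts → 6 fragments:
  1–26 → 26 bp
  27–61 → 35 bp
  62–71 → 10 bp
  72–79 → 8 bp
  80–123 → 44 bp
  124–169 → 46 bp
Sorted largest to smallest: 46, 44, 35, 26, 10, 8 bp.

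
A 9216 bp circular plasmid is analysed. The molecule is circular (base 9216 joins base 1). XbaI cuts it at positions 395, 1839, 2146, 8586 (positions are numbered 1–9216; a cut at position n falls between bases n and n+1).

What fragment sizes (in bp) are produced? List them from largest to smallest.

Circular molecule, 4 cuts → 4 fragments:
  1839 − 395 = 1444 bp
  2146 − 1839 = 307 bp
  8586 − 2146 = 6440 bp
  wrap: 9216 − 8586 + 395 = 1025 bp
Sorted largest to smallest: 6440, 1444, 1025, 307 bp.

6440, 1444, 1025, 307 bp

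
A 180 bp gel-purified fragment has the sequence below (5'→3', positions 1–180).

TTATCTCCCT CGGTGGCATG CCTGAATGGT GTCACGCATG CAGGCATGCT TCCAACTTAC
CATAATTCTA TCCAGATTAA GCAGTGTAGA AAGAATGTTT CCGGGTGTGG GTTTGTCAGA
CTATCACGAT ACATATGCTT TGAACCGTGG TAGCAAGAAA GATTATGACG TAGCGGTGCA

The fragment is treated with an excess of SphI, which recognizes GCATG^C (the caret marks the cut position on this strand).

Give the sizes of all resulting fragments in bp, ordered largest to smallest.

SphI sites (GCATGC) start at positions 16, 36, 44.
SphI cuts after base 5 of each site (before the last base), so after positions 20, 40, 48.
Linear molecule, 3 cuts → 4 fragments:
  1–20 → 20 bp
  21–40 → 20 bp
  41–48 → 8 bp
  49–180 → 132 bp
Sorted largest to smallest: 132, 20, 20, 8 bp.

132, 20, 20, 8 bp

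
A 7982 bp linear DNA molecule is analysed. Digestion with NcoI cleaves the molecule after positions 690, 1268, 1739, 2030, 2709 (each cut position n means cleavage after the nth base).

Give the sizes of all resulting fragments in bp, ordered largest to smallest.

Linear molecule, 5 cuts → 6 fragments:
  690 − 0 = 690 bp
  1268 − 690 = 578 bp
  1739 − 1268 = 471 bp
  2030 − 1739 = 291 bp
  2709 − 2030 = 679 bp
  7982 − 2709 = 5273 bp
Sorted largest to smallest: 5273, 690, 679, 578, 471, 291 bp.

5273, 690, 679, 578, 471, 291 bp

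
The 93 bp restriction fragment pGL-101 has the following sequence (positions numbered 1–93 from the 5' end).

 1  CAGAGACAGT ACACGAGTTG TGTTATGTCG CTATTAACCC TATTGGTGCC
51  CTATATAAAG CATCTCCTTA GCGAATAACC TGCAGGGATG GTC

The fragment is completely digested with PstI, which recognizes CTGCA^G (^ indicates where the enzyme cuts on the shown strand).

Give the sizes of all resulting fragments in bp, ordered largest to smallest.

The PstI site (CTGCAG) starts at position 80.
PstI cuts after base 5 of each site (before the last base), so after position 84.
Linear molecule, 1 cut → 2 fragments:
  1–84 → 84 bp
  85–93 → 9 bp
Sorted largest to smallest: 84, 9 bp.

84, 9 bp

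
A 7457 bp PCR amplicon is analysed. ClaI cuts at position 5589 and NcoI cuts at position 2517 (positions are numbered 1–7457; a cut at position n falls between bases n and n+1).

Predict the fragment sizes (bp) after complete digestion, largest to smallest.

Combined cut positions (sorted): 2517, 5589.
Linear molecule, 2 cuts → 3 fragments:
  2517 − 0 = 2517 bp
  5589 − 2517 = 3072 bp
  7457 − 5589 = 1868 bp
Sorted largest to smallest: 3072, 2517, 1868 bp.

3072, 2517, 1868 bp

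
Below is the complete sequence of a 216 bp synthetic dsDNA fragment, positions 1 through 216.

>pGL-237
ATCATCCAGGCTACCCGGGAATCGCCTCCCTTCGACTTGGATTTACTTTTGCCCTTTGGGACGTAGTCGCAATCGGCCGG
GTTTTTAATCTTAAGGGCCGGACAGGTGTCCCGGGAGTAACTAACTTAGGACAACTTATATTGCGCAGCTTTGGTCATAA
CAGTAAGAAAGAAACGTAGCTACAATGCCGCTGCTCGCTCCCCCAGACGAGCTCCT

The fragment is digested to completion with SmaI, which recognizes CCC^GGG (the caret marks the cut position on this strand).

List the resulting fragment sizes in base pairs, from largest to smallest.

SmaI sites (CCCGGG) start at positions 14, 110.
SmaI cuts after base 3 of each site, so after positions 16, 112.
Linear molecule, 2 cuts → 3 fragments:
  1–16 → 16 bp
  17–112 → 96 bp
  113–216 → 104 bp
Sorted largest to smallest: 104, 96, 16 bp.

104, 96, 16 bp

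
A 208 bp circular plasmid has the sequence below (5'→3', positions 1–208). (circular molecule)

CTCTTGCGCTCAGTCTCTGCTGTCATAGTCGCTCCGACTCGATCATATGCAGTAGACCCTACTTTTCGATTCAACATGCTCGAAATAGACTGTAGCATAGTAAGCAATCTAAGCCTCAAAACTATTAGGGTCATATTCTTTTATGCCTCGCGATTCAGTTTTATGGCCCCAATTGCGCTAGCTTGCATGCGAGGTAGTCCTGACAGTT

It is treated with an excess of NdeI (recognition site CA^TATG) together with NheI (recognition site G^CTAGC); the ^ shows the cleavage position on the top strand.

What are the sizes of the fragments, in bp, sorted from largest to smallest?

The NdeI site (CATATG) starts at position 44.
NdeI cuts after base 2 of each site, so after position 45.
The NheI site (GCTAGC) starts at position 177.
NheI cuts after the first base of each site, so after position 177.
Combined cut positions: 45, 177.
Circular molecule, 2 cuts → 2 fragments:
  46–177 → 132 bp
  178–208 then 1–45 → 31 + 45 = 76 bp
Sorted largest to smallest: 132, 76 bp.

132, 76 bp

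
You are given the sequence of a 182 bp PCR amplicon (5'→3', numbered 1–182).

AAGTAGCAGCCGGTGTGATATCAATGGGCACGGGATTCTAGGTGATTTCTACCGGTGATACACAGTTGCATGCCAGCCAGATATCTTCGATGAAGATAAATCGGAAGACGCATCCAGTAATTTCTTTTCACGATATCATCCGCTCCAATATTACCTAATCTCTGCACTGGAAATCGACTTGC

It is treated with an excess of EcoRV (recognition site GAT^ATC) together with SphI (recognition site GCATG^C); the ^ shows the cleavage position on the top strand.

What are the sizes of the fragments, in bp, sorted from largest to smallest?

53, 52, 48, 19, 10 bp

EcoRV sites (GATATC) start at positions 17, 80, 132.
EcoRV cuts after base 3 of each site, so after positions 19, 82, 134.
The SphI site (GCATGC) starts at position 68.
SphI cuts after base 5 of each site (before the last base), so after position 72.
Combined cut positions: 19, 72, 82, 134.
Linear molecule, 4 cuts → 5 fragments:
  1–19 → 19 bp
  20–72 → 53 bp
  73–82 → 10 bp
  83–134 → 52 bp
  135–182 → 48 bp
Sorted largest to smallest: 53, 52, 48, 19, 10 bp.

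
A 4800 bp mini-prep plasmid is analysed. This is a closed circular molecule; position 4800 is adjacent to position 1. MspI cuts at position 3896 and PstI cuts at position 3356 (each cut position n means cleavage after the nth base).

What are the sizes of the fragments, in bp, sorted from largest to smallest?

4260, 540 bp

Combined cut positions (sorted): 3356, 3896.
Circular molecule, 2 cuts → 2 fragments:
  3896 − 3356 = 540 bp
  wrap: 4800 − 3896 + 3356 = 4260 bp
Sorted largest to smallest: 4260, 540 bp.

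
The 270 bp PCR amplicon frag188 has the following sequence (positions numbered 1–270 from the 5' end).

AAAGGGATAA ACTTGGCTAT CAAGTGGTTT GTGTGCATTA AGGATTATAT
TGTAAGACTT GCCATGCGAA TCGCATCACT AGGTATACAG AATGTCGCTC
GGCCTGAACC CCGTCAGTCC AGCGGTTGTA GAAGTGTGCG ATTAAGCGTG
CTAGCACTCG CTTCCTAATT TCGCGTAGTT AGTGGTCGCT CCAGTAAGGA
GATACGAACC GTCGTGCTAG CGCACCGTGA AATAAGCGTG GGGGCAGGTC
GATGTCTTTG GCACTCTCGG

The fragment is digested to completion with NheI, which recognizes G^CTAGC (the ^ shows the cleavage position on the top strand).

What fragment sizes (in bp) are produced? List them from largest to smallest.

NheI sites (GCTAGC) start at positions 150, 216.
NheI cuts after the first base of each site, so after positions 150, 216.
Linear molecule, 2 cuts → 3 fragments:
  1–150 → 150 bp
  151–216 → 66 bp
  217–270 → 54 bp
Sorted largest to smallest: 150, 66, 54 bp.

150, 66, 54 bp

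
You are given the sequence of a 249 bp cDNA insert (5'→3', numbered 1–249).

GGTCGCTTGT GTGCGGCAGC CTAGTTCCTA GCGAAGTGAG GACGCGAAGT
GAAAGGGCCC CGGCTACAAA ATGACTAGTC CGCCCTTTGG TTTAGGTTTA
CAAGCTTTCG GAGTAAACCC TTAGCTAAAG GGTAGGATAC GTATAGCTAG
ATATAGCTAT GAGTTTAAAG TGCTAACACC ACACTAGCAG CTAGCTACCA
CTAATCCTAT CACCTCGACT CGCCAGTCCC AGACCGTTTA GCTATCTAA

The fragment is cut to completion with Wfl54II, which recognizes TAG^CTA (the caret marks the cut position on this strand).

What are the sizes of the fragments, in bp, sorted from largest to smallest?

124, 47, 38, 22, 10, 8 bp

Wfl54II sites (TAGCTA) start at positions 122, 144, 154, 192, 239.
Wfl54II cuts after base 3 of each site, so after positions 124, 146, 156, 194, 241.
Linear molecule, 5 cuts → 6 fragments:
  1–124 → 124 bp
  125–146 → 22 bp
  147–156 → 10 bp
  157–194 → 38 bp
  195–241 → 47 bp
  242–249 → 8 bp
Sorted largest to smallest: 124, 47, 38, 22, 10, 8 bp.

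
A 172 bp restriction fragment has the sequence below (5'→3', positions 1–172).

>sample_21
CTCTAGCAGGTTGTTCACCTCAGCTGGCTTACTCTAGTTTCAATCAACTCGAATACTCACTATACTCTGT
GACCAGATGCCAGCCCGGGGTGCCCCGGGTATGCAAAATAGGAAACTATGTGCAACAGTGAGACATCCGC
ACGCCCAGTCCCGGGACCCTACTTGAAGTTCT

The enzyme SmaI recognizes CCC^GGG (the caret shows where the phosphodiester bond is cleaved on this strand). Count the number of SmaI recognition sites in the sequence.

3

CCCGGG occurs starting at positions 84, 94, 150.
SmaI cuts at 3 sites.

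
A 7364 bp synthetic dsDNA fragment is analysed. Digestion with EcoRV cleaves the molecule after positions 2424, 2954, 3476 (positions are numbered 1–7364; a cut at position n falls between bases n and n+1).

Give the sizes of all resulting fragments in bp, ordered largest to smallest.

Linear molecule, 3 cuts → 4 fragments:
  2424 − 0 = 2424 bp
  2954 − 2424 = 530 bp
  3476 − 2954 = 522 bp
  7364 − 3476 = 3888 bp
Sorted largest to smallest: 3888, 2424, 530, 522 bp.

3888, 2424, 530, 522 bp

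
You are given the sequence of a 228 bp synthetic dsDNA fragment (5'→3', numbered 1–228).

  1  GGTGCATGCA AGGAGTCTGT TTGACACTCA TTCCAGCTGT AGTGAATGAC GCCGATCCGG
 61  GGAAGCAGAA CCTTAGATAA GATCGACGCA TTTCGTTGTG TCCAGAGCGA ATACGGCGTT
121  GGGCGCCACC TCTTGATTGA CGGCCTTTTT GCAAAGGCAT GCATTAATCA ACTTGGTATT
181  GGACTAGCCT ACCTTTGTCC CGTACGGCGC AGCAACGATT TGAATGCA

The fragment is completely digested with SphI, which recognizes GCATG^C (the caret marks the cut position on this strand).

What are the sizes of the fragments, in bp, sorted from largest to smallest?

153, 67, 8 bp

SphI sites (GCATGC) start at positions 4, 157.
SphI cuts after base 5 of each site (before the last base), so after positions 8, 161.
Linear molecule, 2 cuts → 3 fragments:
  1–8 → 8 bp
  9–161 → 153 bp
  162–228 → 67 bp
Sorted largest to smallest: 153, 67, 8 bp.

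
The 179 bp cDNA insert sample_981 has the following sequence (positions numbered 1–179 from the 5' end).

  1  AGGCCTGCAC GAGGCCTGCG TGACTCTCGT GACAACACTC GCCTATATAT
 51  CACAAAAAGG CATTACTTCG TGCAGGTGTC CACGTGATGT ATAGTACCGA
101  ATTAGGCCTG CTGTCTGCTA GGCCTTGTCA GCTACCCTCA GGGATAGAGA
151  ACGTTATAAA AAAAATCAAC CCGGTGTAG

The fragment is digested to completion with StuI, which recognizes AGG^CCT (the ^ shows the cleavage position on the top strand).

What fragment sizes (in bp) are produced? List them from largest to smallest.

StuI sites (AGGCCT) start at positions 1, 12, 104, 120.
StuI cuts after base 3 of each site, so after positions 3, 14, 106, 122.
Linear molecule, 4 cuts → 5 fragments:
  1–3 → 3 bp
  4–14 → 11 bp
  15–106 → 92 bp
  107–122 → 16 bp
  123–179 → 57 bp
Sorted largest to smallest: 92, 57, 16, 11, 3 bp.

92, 57, 16, 11, 3 bp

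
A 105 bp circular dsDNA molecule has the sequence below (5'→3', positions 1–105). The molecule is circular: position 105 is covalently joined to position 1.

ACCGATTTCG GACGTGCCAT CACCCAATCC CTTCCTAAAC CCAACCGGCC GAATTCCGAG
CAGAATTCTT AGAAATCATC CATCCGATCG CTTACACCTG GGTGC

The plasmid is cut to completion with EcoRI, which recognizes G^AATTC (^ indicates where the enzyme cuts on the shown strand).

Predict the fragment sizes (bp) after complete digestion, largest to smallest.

EcoRI sites (GAATTC) start at positions 51, 63.
EcoRI cuts after the first base of each site, so after positions 51, 63.
Circular molecule, 2 cuts → 2 fragments:
  52–63 → 12 bp
  64–105 then 1–51 → 42 + 51 = 93 bp
Sorted largest to smallest: 93, 12 bp.

93, 12 bp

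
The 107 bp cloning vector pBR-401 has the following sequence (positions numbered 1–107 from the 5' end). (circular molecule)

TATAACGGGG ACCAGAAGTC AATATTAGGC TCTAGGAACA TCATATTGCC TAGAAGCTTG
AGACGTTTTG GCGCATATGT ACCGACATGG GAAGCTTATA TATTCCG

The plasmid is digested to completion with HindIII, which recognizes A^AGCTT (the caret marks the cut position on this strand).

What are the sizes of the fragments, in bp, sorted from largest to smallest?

69, 38 bp

HindIII sites (AAGCTT) start at positions 54, 92.
HindIII cuts after the first base of each site, so after positions 54, 92.
Circular molecule, 2 cuts → 2 fragments:
  55–92 → 38 bp
  93–107 then 1–54 → 15 + 54 = 69 bp
Sorted largest to smallest: 69, 38 bp.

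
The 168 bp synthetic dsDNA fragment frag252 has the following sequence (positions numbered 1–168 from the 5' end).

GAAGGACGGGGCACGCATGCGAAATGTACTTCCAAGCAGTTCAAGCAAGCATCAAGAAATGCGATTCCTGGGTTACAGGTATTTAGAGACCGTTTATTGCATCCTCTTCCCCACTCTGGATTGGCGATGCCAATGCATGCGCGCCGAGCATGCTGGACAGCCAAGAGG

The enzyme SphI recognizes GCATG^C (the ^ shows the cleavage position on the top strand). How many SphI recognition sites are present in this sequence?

GCATGC occurs starting at positions 15, 135, 148.
SphI cuts at 3 sites.

3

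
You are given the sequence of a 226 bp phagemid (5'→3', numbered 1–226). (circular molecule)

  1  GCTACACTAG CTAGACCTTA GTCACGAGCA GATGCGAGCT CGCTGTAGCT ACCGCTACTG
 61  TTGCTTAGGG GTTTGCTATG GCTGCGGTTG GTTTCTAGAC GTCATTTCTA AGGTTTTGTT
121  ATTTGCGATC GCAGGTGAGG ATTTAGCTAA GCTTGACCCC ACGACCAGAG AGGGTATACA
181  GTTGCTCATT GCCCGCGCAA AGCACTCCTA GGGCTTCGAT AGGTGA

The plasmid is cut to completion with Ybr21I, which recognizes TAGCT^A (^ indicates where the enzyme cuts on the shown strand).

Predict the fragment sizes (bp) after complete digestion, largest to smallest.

Ybr21I sites (TAGCTA) start at positions 8, 46, 144.
Ybr21I cuts after base 5 of each site (before the last base), so after positions 12, 50, 148.
Circular molecule, 3 cuts → 3 fragments:
  13–50 → 38 bp
  51–148 → 98 bp
  149–226 then 1–12 → 78 + 12 = 90 bp
Sorted largest to smallest: 98, 90, 38 bp.

98, 90, 38 bp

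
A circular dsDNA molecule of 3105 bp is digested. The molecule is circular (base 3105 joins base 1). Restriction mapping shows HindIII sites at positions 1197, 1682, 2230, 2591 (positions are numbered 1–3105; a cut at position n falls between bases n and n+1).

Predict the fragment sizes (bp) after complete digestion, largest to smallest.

1711, 548, 485, 361 bp

Circular molecule, 4 cuts → 4 fragments:
  1682 − 1197 = 485 bp
  2230 − 1682 = 548 bp
  2591 − 2230 = 361 bp
  wrap: 3105 − 2591 + 1197 = 1711 bp
Sorted largest to smallest: 1711, 548, 485, 361 bp.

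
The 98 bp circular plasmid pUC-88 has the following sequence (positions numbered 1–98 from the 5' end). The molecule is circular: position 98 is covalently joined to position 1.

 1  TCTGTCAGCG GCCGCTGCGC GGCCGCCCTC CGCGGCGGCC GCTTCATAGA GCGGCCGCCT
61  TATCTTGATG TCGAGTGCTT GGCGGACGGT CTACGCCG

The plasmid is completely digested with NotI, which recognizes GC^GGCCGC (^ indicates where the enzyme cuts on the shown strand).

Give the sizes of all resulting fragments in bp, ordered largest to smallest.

NotI sites (GCGGCCGC) start at positions 8, 19, 35, 51.
NotI cuts after base 2 of each site, so after positions 9, 20, 36, 52.
Circular molecule, 4 cuts → 4 fragments:
  10–20 → 11 bp
  21–36 → 16 bp
  37–52 → 16 bp
  53–98 then 1–9 → 46 + 9 = 55 bp
Sorted largest to smallest: 55, 16, 16, 11 bp.

55, 16, 16, 11 bp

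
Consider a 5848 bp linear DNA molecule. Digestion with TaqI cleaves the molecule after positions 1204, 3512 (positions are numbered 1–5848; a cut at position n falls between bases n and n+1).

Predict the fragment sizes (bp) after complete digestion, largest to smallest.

Linear molecule, 2 cuts → 3 fragments:
  1204 − 0 = 1204 bp
  3512 − 1204 = 2308 bp
  5848 − 3512 = 2336 bp
Sorted largest to smallest: 2336, 2308, 1204 bp.

2336, 2308, 1204 bp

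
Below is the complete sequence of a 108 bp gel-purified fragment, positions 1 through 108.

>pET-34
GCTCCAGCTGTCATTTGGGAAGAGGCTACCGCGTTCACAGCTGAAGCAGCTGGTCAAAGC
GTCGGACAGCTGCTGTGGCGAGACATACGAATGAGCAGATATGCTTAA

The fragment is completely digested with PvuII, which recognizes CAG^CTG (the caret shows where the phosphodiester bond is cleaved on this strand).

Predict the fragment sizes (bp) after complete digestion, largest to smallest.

PvuII sites (CAGCTG) start at positions 5, 38, 47, 67.
PvuII cuts after base 3 of each site, so after positions 7, 40, 49, 69.
Linear molecule, 4 cuts → 5 fragments:
  1–7 → 7 bp
  8–40 → 33 bp
  41–49 → 9 bp
  50–69 → 20 bp
  70–108 → 39 bp
Sorted largest to smallest: 39, 33, 20, 9, 7 bp.

39, 33, 20, 9, 7 bp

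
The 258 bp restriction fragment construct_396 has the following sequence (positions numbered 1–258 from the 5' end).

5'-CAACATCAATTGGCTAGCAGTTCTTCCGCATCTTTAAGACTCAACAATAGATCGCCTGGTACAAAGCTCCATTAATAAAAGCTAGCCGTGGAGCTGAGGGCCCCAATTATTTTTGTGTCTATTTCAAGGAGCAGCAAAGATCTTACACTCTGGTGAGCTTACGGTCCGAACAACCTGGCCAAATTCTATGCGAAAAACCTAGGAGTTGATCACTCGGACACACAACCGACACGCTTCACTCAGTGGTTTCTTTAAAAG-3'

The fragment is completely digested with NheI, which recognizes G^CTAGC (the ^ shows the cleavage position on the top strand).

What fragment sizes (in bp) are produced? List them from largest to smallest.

NheI sites (GCTAGC) start at positions 13, 81.
NheI cuts after the first base of each site, so after positions 13, 81.
Linear molecule, 2 cuts → 3 fragments:
  1–13 → 13 bp
  14–81 → 68 bp
  82–258 → 177 bp
Sorted largest to smallest: 177, 68, 13 bp.

177, 68, 13 bp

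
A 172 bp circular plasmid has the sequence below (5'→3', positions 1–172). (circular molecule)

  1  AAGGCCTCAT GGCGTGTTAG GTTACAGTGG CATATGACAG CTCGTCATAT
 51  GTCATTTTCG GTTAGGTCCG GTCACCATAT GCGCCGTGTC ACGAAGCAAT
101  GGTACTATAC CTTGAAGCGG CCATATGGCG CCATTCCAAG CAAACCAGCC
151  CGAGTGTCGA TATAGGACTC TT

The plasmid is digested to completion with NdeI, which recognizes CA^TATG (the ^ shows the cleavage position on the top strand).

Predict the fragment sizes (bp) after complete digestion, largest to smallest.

NdeI sites (CATATG) start at positions 31, 46, 76, 122.
NdeI cuts after base 2 of each site, so after positions 32, 47, 77, 123.
Circular molecule, 4 cuts → 4 fragments:
  33–47 → 15 bp
  48–77 → 30 bp
  78–123 → 46 bp
  124–172 then 1–32 → 49 + 32 = 81 bp
Sorted largest to smallest: 81, 46, 30, 15 bp.

81, 46, 30, 15 bp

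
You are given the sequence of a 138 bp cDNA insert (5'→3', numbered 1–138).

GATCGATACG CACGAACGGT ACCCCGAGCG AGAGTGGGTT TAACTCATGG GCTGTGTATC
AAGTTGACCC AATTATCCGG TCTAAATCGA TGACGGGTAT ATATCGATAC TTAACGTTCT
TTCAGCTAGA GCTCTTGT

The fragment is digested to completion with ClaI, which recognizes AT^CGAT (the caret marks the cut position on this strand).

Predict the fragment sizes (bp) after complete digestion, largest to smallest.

84, 34, 17, 3 bp

ClaI sites (ATCGAT) start at positions 2, 86, 103.
ClaI cuts after base 2 of each site, so after positions 3, 87, 104.
Linear molecule, 3 cuts → 4 fragments:
  1–3 → 3 bp
  4–87 → 84 bp
  88–104 → 17 bp
  105–138 → 34 bp
Sorted largest to smallest: 84, 34, 17, 3 bp.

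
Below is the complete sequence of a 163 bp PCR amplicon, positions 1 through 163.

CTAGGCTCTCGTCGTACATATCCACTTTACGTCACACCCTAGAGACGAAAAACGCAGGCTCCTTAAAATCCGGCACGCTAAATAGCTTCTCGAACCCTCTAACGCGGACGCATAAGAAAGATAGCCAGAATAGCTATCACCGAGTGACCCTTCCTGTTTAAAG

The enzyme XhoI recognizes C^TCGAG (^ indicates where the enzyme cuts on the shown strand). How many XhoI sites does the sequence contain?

No occurrence of CTCGAG is present in the sequence.
XhoI does not cut: 0 sites.

0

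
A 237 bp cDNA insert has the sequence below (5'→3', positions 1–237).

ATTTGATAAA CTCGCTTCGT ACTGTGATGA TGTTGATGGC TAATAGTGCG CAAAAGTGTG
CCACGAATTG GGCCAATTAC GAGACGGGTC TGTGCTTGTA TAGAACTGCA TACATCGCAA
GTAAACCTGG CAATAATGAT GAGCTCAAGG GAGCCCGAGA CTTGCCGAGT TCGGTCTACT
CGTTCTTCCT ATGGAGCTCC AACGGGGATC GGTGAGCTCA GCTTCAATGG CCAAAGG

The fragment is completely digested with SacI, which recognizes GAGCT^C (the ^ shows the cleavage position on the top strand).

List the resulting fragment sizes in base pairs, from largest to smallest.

SacI sites (GAGCTC) start at positions 141, 194, 214.
SacI cuts after base 5 of each site (before the last base), so after positions 145, 198, 218.
Linear molecule, 3 cuts → 4 fragments:
  1–145 → 145 bp
  146–198 → 53 bp
  199–218 → 20 bp
  219–237 → 19 bp
Sorted largest to smallest: 145, 53, 20, 19 bp.

145, 53, 20, 19 bp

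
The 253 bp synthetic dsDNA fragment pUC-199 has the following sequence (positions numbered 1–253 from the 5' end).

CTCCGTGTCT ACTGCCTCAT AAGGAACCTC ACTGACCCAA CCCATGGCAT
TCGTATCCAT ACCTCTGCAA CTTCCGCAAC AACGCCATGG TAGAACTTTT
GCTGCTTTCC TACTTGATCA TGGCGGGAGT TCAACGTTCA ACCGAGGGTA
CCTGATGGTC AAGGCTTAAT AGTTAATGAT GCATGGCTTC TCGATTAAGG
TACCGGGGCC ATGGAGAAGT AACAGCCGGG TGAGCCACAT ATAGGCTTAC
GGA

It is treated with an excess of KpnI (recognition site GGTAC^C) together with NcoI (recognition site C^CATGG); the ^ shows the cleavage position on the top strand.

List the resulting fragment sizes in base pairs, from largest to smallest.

KpnI sites (GGTACC) start at positions 147, 199.
KpnI cuts after base 5 of each site (before the last base), so after positions 151, 203.
NcoI sites (CCATGG) start at positions 42, 85, 209.
NcoI cuts after the first base of each site, so after positions 42, 85, 209.
Combined cut positions: 42, 85, 151, 203, 209.
Linear molecule, 5 cuts → 6 fragments:
  1–42 → 42 bp
  43–85 → 43 bp
  86–151 → 66 bp
  152–203 → 52 bp
  204–209 → 6 bp
  210–253 → 44 bp
Sorted largest to smallest: 66, 52, 44, 43, 42, 6 bp.

66, 52, 44, 43, 42, 6 bp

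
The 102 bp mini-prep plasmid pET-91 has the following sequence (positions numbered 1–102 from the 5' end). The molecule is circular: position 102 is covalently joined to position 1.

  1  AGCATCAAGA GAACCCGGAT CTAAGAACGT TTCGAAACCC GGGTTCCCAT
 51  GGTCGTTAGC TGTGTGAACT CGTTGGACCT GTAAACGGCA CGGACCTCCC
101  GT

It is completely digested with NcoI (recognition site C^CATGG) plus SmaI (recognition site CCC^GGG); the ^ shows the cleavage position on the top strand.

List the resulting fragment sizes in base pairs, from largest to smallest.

The NcoI site (CCATGG) starts at position 47.
NcoI cuts after the first base of each site, so after position 47.
The SmaI site (CCCGGG) starts at position 38.
SmaI cuts after base 3 of each site, so after position 40.
Combined cut positions: 40, 47.
Circular molecule, 2 cuts → 2 fragments:
  41–47 → 7 bp
  48–102 then 1–40 → 55 + 40 = 95 bp
Sorted largest to smallest: 95, 7 bp.

95, 7 bp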